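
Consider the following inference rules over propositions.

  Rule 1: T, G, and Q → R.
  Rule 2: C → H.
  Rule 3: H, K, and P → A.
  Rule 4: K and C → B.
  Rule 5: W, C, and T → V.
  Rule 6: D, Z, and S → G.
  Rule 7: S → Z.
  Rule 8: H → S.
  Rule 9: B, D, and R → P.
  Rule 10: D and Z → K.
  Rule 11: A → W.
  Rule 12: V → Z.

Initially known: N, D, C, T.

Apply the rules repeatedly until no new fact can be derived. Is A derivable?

No

A would need H, K, and P (Rule 3), but P is never established.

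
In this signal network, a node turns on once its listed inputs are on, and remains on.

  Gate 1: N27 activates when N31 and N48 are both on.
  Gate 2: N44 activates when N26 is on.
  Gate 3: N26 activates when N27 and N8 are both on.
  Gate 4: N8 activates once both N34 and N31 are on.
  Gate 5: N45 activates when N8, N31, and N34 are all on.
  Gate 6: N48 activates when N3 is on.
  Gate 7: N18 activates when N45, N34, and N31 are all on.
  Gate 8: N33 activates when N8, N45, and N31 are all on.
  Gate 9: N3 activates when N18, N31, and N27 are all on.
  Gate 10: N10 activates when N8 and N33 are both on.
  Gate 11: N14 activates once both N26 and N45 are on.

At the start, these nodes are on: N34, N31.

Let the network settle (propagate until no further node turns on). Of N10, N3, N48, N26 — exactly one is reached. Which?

N10

N34 and N31 are on, so N8 activates (Gate 4).
N8, N31, and N34 are on, so N45 activates (Gate 5).
N8, N45, and N31 are on, so N33 activates (Gate 8).
N8 and N33 are on, so N10 activates (Gate 10).
N3 would need N18, N31, and N27 (Gate 9), but N27 never turns on. N48 would need N3 (Gate 6), but N3 never turns on. N26 would need N27 and N8 (Gate 3), but N27 never turns on.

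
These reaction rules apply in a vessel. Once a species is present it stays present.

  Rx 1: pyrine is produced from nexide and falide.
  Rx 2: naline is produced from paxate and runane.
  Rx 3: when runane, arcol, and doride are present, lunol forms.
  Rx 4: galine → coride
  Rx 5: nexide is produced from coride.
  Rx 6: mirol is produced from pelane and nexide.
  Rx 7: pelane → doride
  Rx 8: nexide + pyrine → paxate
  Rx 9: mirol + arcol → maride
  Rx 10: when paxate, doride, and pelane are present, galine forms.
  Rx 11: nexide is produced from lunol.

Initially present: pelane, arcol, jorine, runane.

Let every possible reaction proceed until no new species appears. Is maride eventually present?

Yes

pelane present → doride forms (Rx 7).
runane, arcol, and doride present → lunol forms (Rx 3).
lunol present → nexide forms (Rx 11).
pelane and nexide present → mirol forms (Rx 6).
mirol and arcol present → maride forms (Rx 9).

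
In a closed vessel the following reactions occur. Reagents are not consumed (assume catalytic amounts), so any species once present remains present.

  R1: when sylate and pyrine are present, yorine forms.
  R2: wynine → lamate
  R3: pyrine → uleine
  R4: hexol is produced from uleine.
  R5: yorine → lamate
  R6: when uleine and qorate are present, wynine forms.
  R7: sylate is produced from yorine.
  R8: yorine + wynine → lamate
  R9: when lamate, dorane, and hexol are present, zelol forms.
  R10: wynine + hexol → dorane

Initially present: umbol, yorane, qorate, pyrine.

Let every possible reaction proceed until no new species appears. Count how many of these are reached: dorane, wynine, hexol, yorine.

pyrine present → uleine forms (R3).
uleine and qorate present → wynine forms (R6).
uleine present → hexol forms (R4).
wynine and hexol present → dorane forms (R10).
dorane: reached.
wynine: reached.
hexol: reached.
yorine would need sylate and pyrine (R1), but sylate never forms.
Reached: dorane, wynine, and hexol — 3 of the 4.

3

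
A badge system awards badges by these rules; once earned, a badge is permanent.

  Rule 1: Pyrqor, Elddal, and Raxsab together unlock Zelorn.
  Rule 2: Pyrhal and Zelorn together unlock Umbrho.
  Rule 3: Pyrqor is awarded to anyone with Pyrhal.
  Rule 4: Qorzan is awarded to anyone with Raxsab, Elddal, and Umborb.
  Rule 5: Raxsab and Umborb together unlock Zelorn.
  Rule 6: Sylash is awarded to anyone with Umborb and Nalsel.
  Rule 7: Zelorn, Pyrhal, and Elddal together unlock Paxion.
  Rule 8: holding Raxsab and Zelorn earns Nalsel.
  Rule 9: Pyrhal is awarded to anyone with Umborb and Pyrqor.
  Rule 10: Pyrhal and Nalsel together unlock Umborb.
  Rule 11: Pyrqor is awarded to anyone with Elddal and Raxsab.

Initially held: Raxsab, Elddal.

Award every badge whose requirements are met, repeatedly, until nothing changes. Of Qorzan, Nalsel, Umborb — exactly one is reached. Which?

With Elddal and Raxsab, Pyrqor is earned (Rule 11).
With Pyrqor, Elddal, and Raxsab, Zelorn is earned (Rule 1).
With Raxsab and Zelorn, Nalsel is earned (Rule 8).
Umborb would need Pyrhal and Nalsel (Rule 10), but Pyrhal is never earned. Qorzan would need Raxsab, Elddal, and Umborb (Rule 4), but Umborb is never earned.

Nalsel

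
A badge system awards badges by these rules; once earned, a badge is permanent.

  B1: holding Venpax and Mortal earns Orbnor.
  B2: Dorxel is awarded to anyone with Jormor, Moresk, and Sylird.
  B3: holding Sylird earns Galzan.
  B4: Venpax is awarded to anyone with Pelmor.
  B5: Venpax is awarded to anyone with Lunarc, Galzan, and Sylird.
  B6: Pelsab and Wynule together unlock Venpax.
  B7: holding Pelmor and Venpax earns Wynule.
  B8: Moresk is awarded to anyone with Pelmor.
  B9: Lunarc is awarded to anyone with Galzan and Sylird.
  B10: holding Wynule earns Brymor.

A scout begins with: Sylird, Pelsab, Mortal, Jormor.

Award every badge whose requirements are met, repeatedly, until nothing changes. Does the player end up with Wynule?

Wynule would need Pelmor and Venpax (B7), but Pelmor is never earned.

No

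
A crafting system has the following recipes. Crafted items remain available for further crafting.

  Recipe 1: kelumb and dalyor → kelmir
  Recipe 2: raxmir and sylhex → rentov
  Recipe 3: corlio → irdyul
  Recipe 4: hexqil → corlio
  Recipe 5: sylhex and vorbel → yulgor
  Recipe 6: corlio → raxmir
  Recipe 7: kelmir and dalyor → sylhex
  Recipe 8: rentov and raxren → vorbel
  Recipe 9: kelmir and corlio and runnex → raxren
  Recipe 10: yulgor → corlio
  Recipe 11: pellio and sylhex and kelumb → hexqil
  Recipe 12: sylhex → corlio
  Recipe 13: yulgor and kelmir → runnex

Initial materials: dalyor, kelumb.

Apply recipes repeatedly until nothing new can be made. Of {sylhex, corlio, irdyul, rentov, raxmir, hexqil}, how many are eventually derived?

5

Using Recipe 1, kelumb and dalyor make kelmir.
kelmir and dalyor → sylhex (Recipe 7).
sylhex → corlio (Recipe 12).
Using Recipe 6, corlio makes raxmir.
corlio → irdyul (Recipe 3).
raxmir and sylhex → rentov (Recipe 2).
sylhex: reached.
corlio: reached.
irdyul: reached.
rentov: reached.
raxmir: reached.
hexqil would need pellio, sylhex, and kelumb (Recipe 11), but pellio is never obtained.
Reached: sylhex, corlio, irdyul, rentov, and raxmir — 5 of the 6.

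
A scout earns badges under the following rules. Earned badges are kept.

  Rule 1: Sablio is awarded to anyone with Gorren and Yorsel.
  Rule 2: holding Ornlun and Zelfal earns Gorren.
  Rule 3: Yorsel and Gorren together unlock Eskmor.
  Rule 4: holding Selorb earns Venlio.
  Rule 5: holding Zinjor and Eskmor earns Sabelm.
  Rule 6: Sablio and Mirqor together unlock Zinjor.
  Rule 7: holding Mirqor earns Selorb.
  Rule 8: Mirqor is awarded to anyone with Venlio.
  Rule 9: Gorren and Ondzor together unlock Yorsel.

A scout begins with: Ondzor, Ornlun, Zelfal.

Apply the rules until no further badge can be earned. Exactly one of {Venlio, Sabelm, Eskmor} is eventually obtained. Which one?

With Ornlun and Zelfal, Gorren is earned (Rule 2).
With Gorren and Ondzor, Yorsel is earned (Rule 9).
With Yorsel and Gorren, Eskmor is earned (Rule 3).
Sabelm would need Zinjor and Eskmor (Rule 5), but Zinjor is never earned. Venlio would need Selorb (Rule 4), but Selorb is never earned.

Eskmor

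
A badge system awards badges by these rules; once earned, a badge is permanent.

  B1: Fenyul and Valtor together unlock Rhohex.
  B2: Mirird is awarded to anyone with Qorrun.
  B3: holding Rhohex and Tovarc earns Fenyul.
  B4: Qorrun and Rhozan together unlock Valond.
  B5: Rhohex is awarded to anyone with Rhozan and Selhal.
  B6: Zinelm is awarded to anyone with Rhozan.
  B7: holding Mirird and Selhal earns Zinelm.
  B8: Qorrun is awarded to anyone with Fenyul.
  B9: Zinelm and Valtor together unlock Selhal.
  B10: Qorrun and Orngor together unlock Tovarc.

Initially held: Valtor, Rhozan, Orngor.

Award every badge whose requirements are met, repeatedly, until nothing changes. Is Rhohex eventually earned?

With Rhozan, Zinelm is earned (B6).
With Zinelm and Valtor, Selhal is earned (B9).
With Rhozan and Selhal, Rhohex is earned (B5).

Yes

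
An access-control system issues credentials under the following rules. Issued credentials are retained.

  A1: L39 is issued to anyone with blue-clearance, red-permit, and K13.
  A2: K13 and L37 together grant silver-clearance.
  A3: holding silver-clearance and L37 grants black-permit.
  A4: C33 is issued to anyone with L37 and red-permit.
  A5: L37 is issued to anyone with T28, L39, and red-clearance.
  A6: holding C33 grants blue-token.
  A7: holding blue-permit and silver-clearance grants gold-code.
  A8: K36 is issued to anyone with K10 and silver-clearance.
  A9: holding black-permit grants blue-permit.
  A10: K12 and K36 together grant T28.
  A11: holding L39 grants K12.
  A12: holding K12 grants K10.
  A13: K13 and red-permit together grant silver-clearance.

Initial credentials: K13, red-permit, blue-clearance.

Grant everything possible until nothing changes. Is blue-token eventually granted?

No

blue-token would need C33 (A6), but C33 is never granted.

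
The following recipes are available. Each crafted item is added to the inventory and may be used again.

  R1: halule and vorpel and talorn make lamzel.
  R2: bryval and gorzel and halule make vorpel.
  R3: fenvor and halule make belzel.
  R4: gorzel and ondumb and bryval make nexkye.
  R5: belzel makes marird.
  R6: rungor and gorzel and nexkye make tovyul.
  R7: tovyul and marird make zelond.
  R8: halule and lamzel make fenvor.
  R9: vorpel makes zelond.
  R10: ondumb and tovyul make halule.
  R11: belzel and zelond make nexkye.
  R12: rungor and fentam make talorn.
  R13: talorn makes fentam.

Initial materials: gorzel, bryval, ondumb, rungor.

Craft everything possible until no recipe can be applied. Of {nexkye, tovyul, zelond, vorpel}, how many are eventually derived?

gorzel and ondumb and bryval → nexkye (R4).
rungor and gorzel and nexkye → tovyul (R6).
ondumb and tovyul → halule (R10).
Using R2, bryval, gorzel, and halule make vorpel.
vorpel → zelond (R9).
nexkye: reached.
tovyul: reached.
zelond: reached.
vorpel: reached.
All 4 are reached.

4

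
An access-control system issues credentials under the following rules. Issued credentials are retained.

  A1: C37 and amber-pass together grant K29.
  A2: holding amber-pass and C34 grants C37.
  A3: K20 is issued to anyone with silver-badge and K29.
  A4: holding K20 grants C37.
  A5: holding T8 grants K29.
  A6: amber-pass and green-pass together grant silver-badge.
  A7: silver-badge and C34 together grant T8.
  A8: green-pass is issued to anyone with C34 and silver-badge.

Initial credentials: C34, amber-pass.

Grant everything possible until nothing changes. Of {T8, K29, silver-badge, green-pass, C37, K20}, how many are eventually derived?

Holding amber-pass and C34 grants C37 (A2).
Holding C37 and amber-pass grants K29 (A1).
T8 would need silver-badge and C34 (A7), but silver-badge is never granted.
K29: reached.
silver-badge would need amber-pass and green-pass (A6), but green-pass is never granted.
green-pass would need C34 and silver-badge (A8), but silver-badge is never granted.
C37: reached.
K20 would need silver-badge and K29 (A3), but silver-badge is never granted.
Reached: K29 and C37 — 2 of the 6.

2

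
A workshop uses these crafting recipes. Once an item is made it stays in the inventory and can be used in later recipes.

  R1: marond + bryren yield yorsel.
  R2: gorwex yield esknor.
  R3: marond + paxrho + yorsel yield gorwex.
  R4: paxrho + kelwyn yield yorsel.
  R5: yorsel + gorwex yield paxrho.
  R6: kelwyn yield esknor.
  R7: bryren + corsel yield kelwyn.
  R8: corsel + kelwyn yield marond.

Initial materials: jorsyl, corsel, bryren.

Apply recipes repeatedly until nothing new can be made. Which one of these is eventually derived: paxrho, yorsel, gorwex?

bryren + corsel → kelwyn (R7).
Using R8, corsel and kelwyn make marond.
Using R1, marond and bryren make yorsel.
paxrho would need yorsel and gorwex (R5), but gorwex is never obtained. gorwex would need marond, paxrho, and yorsel (R3), but paxrho is never obtained.

yorsel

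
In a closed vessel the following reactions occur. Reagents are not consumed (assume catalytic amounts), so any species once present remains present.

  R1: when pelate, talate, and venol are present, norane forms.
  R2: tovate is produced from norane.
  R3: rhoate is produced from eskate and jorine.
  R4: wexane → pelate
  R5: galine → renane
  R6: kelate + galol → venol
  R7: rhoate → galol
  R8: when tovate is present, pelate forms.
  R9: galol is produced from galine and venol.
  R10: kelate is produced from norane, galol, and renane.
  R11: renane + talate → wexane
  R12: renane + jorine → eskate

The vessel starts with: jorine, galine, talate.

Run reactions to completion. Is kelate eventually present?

No

kelate would need norane, galol, and renane (R10), but norane never forms.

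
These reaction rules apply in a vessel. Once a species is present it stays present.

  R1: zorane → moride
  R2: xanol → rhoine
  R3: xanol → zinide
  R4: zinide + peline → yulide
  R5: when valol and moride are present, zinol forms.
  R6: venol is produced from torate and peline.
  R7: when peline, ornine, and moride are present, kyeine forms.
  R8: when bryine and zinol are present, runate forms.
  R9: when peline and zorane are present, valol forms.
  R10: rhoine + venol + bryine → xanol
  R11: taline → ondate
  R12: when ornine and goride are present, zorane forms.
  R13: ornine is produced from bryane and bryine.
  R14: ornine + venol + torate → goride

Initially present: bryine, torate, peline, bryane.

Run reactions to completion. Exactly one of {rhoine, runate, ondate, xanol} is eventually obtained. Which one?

bryane and bryine present → ornine forms (R13).
torate and peline present → venol forms (R6).
ornine, venol, and torate present → goride forms (R14).
ornine and goride present → zorane forms (R12).
zorane present → moride forms (R1).
peline and zorane present → valol forms (R9).
valol and moride present → zinol forms (R5).
bryine and zinol present → runate forms (R8).
ondate would need taline (R11), but taline never forms. xanol would need rhoine, venol, and bryine (R10), but rhoine never forms. rhoine would need xanol (R2), but xanol never forms.

runate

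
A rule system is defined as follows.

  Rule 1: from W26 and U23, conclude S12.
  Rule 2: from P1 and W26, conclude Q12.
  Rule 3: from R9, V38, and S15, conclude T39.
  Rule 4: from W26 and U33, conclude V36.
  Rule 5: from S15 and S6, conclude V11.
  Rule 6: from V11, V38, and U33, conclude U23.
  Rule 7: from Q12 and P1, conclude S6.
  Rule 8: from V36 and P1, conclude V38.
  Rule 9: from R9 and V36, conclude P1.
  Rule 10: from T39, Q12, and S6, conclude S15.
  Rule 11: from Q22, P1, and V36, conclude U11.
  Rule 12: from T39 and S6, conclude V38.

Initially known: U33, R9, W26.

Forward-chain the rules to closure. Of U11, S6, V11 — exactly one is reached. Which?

S6

W26 and U33 hold, so V36 follows (Rule 4).
From R9 and V36, Rule 9 gives P1.
From P1 and W26, Rule 2 gives Q12.
From Q12 and P1, Rule 7 gives S6.
V11 would need S15 and S6 (Rule 5), but S15 is never established. U11 would need Q22, P1, and V36 (Rule 11), but Q22 is never established.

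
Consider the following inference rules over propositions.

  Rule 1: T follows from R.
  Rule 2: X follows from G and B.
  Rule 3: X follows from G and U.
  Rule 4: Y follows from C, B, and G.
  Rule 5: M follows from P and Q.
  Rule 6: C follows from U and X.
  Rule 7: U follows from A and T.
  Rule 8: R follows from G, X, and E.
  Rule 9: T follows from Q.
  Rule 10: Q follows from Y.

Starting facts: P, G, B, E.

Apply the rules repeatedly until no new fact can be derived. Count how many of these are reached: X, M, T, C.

2

G and B hold, so X follows (Rule 2).
From G, X, and E, Rule 8 gives R.
From R, Rule 1 gives T.
X: reached.
M would need P and Q (Rule 5), but Q is never established.
T: reached.
C would need U and X (Rule 6), but U is never established.
Reached: X and T — 2 of the 4.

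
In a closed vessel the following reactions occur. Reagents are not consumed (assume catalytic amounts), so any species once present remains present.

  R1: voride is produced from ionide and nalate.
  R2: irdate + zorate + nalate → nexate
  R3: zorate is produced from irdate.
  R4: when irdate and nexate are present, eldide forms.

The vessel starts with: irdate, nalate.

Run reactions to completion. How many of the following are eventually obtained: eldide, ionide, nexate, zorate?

irdate present → zorate forms (R3).
irdate, zorate, and nalate present → nexate forms (R2).
irdate and nexate present → eldide forms (R4).
eldide: reached.
No rule produces ionide, and it is not given.
nexate: reached.
zorate: reached.
Reached: eldide, nexate, and zorate — 3 of the 4.

3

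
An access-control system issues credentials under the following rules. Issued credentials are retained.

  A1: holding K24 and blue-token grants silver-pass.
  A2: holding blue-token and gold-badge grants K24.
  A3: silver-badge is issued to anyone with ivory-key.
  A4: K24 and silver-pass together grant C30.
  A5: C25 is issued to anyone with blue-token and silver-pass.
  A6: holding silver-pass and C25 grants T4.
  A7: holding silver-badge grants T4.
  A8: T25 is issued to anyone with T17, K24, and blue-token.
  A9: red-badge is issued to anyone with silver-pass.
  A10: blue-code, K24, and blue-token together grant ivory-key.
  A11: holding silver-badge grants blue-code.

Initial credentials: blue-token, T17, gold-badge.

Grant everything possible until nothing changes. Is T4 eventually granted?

Yes

Holding blue-token and gold-badge grants K24 (A2).
Holding K24 and blue-token grants silver-pass (A1).
Holding blue-token and silver-pass grants C25 (A5).
Holding silver-pass and C25 grants T4 (A6).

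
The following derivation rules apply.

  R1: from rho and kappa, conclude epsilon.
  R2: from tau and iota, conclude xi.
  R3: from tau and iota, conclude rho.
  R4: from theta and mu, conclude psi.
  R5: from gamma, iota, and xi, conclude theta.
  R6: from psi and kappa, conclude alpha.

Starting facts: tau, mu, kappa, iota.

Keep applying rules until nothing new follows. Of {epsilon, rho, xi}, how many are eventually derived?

3

tau and iota hold, so rho follows (R3).
From tau and iota, R2 gives xi.
From rho and kappa, R1 gives epsilon.
epsilon: reached.
rho: reached.
xi: reached.
All 3 are reached.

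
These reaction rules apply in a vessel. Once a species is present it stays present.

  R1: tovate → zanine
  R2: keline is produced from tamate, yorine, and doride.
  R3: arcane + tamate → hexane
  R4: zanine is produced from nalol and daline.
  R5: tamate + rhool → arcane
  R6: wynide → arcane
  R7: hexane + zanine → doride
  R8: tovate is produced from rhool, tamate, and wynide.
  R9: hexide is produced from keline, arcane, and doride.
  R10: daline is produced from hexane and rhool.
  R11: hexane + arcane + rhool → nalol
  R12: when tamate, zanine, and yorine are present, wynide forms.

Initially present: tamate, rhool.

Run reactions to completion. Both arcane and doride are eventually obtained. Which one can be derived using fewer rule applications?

arcane: tamate and rhool present → arcane forms (R5). [1 rule application]
doride: tamate and rhool present → arcane forms (R5). arcane and tamate present → hexane forms (R3). hexane and rhool present → daline forms (R10). hexane, arcane, and rhool present → nalol forms (R11). nalol and daline present → zanine forms (R4). hexane and zanine present → doride forms (R7). [6 rule applications]
arcane needs fewer.

arcane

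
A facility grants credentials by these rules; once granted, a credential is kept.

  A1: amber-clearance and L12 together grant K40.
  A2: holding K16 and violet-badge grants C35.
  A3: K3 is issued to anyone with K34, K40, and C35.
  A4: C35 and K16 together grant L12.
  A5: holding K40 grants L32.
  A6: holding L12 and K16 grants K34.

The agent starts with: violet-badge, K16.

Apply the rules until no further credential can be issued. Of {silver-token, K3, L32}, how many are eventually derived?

0

No rule produces silver-token, and it is not given.
K3 would need K34, K40, and C35 (A3), but K40 is never granted.
L32 would need K40 (A5), but K40 is never granted.
None of the 3 are reached.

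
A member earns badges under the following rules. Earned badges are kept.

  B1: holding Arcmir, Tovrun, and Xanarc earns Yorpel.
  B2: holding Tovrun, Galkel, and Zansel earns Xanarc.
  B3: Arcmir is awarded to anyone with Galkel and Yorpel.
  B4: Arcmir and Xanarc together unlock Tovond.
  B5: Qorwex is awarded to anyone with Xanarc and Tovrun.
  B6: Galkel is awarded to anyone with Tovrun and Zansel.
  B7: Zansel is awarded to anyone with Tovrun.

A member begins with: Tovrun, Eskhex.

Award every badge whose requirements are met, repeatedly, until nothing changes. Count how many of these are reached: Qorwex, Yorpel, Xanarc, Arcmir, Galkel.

With Tovrun, Zansel is earned (B7).
With Tovrun and Zansel, Galkel is earned (B6).
With Tovrun, Galkel, and Zansel, Xanarc is earned (B2).
With Xanarc and Tovrun, Qorwex is earned (B5).
Qorwex: reached.
Yorpel would need Arcmir, Tovrun, and Xanarc (B1), but Arcmir is never earned.
Xanarc: reached.
Arcmir would need Galkel and Yorpel (B3), but Yorpel is never earned.
Galkel: reached.
Reached: Qorwex, Xanarc, and Galkel — 3 of the 5.

3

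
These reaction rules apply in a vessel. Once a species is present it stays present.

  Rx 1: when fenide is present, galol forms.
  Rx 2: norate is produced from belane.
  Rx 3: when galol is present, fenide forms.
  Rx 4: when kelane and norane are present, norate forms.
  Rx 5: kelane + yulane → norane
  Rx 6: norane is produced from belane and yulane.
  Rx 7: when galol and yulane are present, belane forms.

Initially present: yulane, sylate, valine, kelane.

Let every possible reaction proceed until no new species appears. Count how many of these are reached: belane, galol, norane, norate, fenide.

kelane and yulane present → norane forms (Rx 5).
kelane and norane present → norate forms (Rx 4).
belane would need galol and yulane (Rx 7), but galol never forms.
galol would need fenide (Rx 1), but fenide never forms.
norane: reached.
norate: reached.
fenide would need galol (Rx 3), but galol never forms.
Reached: norane and norate — 2 of the 5.

2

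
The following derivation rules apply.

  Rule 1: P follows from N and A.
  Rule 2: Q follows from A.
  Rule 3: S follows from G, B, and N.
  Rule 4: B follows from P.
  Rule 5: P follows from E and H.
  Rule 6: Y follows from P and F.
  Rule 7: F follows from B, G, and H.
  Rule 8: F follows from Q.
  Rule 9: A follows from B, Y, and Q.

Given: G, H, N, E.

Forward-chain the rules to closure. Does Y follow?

Yes

E and H hold, so P follows (Rule 5).
From P, Rule 4 gives B.
B, G, and H hold, so F follows (Rule 7).
P and F hold, so Y follows (Rule 6).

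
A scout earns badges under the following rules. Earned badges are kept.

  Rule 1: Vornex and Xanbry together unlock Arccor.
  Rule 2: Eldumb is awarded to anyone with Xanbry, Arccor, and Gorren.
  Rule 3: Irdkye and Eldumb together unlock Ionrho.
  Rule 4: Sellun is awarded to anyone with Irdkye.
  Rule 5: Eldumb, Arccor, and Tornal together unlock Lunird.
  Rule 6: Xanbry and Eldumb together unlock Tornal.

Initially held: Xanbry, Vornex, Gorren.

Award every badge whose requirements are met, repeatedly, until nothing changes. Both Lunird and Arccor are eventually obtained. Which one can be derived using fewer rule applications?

Arccor: With Vornex and Xanbry, Arccor is earned (Rule 1). [1 rule application]
Lunird: With Vornex and Xanbry, Arccor is earned (Rule 1). With Xanbry, Arccor, and Gorren, Eldumb is earned (Rule 2). With Xanbry and Eldumb, Tornal is earned (Rule 6). With Eldumb, Arccor, and Tornal, Lunird is earned (Rule 5). [4 rule applications]
Arccor needs fewer.

Arccor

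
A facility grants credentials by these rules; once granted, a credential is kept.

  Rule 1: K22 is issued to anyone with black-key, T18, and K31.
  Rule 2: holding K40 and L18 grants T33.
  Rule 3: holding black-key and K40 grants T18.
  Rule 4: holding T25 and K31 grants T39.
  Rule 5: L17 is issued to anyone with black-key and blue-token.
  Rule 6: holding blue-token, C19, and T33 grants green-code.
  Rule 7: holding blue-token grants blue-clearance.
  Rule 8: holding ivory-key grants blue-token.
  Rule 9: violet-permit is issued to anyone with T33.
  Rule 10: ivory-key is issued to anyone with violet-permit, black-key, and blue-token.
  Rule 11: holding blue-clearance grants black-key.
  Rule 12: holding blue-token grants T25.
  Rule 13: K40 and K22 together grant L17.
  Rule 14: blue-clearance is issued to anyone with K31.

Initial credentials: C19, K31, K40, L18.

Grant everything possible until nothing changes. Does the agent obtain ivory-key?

ivory-key would need violet-permit, black-key, and blue-token (Rule 10), but blue-token is never granted.

No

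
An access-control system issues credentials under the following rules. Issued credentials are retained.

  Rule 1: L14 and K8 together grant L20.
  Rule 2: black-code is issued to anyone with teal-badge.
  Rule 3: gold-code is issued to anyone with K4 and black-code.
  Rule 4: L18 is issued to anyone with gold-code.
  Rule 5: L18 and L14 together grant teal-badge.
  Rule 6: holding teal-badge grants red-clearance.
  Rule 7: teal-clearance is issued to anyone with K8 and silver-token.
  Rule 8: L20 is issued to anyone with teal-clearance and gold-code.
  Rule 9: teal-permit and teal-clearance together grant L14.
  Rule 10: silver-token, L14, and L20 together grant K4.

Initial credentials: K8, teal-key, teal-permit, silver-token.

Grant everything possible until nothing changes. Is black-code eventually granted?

black-code would need teal-badge (Rule 2), but teal-badge is never granted.

No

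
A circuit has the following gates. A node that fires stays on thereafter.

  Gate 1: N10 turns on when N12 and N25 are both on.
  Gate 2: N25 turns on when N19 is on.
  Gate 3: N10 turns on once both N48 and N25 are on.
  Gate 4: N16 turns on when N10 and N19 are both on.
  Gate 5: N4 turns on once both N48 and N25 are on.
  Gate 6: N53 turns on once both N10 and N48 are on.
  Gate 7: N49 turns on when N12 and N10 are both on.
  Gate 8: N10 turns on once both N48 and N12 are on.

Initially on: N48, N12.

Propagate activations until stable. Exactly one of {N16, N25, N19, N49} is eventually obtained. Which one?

N49

Gate 8: N48 and N12 on → N10 on.
N12 and N10 are on, so N49 turns on (Gate 7).
N16 would need N10 and N19 (Gate 4), but N19 never turns on. No rule produces N19, and it is not given. N25 would need N19 (Gate 2), but N19 never turns on.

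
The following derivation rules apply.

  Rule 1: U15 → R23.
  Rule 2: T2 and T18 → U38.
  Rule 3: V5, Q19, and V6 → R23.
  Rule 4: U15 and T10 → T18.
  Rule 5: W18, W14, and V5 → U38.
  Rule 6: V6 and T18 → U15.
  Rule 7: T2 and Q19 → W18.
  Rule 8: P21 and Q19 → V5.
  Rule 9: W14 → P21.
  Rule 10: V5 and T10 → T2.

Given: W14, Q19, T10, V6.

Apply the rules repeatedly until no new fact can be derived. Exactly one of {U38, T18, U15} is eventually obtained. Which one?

U38

W14 holds, so P21 follows (Rule 9).
From P21 and Q19, Rule 8 gives V5.
From V5 and T10, Rule 10 gives T2.
From T2 and Q19, Rule 7 gives W18.
W18, W14, and V5 hold, so U38 follows (Rule 5).
T18 would need U15 and T10 (Rule 4), but U15 is never established. U15 would need V6 and T18 (Rule 6), but T18 is never established.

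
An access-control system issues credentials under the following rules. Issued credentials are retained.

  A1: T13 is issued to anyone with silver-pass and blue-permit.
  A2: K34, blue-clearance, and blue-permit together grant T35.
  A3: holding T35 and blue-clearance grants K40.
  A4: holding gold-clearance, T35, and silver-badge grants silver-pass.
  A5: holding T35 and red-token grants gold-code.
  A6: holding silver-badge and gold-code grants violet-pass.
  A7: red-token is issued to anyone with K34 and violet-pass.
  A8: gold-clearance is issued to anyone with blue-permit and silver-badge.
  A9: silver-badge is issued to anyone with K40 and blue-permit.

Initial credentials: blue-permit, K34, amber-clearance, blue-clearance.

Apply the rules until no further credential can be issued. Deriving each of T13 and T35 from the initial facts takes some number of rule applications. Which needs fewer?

T35: Holding K34, blue-clearance, and blue-permit grants T35 (A2). [1 rule application]
T13: Holding K34, blue-clearance, and blue-permit grants T35 (A2). Holding T35 and blue-clearance grants K40 (A3). Holding K40 and blue-permit grants silver-badge (A9). Holding blue-permit and silver-badge grants gold-clearance (A8). Holding gold-clearance, T35, and silver-badge grants silver-pass (A4). Holding silver-pass and blue-permit grants T13 (A1). [6 rule applications]
T35 needs fewer.

T35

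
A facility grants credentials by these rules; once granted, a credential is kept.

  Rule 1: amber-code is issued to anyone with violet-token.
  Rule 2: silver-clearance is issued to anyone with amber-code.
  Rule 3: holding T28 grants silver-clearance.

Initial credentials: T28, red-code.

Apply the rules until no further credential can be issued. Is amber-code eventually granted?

amber-code would need violet-token (Rule 1), but violet-token is never granted.

No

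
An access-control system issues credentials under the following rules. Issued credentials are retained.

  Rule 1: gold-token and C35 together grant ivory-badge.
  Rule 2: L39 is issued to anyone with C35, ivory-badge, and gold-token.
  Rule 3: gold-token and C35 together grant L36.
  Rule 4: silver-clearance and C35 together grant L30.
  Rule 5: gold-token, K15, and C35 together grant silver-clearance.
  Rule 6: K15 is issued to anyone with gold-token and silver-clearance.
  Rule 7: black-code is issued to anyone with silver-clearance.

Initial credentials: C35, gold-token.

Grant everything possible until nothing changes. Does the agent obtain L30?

L30 would need silver-clearance and C35 (Rule 4), but silver-clearance is never granted.

No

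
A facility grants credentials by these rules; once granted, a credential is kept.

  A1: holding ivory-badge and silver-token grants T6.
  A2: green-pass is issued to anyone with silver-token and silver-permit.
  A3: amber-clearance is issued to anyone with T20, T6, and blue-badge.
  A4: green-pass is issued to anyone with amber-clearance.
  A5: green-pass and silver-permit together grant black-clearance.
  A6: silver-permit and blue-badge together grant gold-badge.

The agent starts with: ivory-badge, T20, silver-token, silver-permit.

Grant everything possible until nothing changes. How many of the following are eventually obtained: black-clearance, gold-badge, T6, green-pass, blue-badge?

3

Holding ivory-badge and silver-token grants T6 (A1).
Holding silver-token and silver-permit grants green-pass (A2).
Holding green-pass and silver-permit grants black-clearance (A5).
black-clearance: reached.
gold-badge would need silver-permit and blue-badge (A6), but blue-badge is never granted.
T6: reached.
green-pass: reached.
No rule produces blue-badge, and it is not given.
Reached: black-clearance, T6, and green-pass — 3 of the 5.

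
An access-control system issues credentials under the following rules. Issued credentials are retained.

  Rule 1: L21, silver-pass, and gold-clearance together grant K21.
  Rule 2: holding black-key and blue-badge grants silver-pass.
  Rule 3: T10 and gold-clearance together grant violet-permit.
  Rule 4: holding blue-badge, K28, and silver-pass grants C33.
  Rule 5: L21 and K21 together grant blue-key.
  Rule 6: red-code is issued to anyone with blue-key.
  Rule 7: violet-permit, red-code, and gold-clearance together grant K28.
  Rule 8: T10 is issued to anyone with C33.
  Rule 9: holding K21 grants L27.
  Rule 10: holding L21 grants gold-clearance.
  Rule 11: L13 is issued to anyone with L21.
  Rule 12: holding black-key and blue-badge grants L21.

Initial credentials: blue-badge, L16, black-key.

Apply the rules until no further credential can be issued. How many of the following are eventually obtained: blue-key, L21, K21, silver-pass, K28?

Holding black-key and blue-badge grants silver-pass (Rule 2).
Holding black-key and blue-badge grants L21 (Rule 12).
Holding L21 grants gold-clearance (Rule 10).
Holding L21, silver-pass, and gold-clearance grants K21 (Rule 1).
Holding L21 and K21 grants blue-key (Rule 5).
blue-key: reached.
L21: reached.
K21: reached.
silver-pass: reached.
K28 would need violet-permit, red-code, and gold-clearance (Rule 7), but violet-permit is never granted.
Reached: blue-key, L21, K21, and silver-pass — 4 of the 5.

4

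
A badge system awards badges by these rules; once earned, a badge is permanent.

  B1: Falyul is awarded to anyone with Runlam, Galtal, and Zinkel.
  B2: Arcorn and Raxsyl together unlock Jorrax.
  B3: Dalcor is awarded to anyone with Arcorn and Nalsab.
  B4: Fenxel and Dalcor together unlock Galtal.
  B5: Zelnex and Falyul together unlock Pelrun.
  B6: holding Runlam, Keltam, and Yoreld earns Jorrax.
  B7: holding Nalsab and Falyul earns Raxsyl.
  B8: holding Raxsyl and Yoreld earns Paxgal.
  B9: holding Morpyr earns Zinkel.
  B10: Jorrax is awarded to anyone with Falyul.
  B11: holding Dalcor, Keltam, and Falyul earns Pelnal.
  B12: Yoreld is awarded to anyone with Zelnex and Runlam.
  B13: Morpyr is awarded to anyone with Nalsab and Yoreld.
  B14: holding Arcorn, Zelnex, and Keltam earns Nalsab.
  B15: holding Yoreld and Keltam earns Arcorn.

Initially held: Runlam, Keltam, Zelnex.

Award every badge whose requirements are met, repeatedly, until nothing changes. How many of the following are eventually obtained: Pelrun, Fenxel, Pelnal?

0

Pelrun would need Zelnex and Falyul (B5), but Falyul is never earned.
No rule produces Fenxel, and it is not given.
Pelnal would need Dalcor, Keltam, and Falyul (B11), but Falyul is never earned.
None of the 3 are reached.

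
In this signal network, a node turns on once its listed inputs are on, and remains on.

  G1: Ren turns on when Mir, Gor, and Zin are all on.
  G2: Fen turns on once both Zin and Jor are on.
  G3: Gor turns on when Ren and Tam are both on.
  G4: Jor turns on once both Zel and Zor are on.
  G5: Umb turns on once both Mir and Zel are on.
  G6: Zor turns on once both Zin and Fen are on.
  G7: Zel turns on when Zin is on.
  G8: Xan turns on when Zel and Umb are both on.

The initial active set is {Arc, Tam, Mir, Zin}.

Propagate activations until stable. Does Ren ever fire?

Ren would need Mir, Gor, and Zin (G1), but Gor never turns on.

No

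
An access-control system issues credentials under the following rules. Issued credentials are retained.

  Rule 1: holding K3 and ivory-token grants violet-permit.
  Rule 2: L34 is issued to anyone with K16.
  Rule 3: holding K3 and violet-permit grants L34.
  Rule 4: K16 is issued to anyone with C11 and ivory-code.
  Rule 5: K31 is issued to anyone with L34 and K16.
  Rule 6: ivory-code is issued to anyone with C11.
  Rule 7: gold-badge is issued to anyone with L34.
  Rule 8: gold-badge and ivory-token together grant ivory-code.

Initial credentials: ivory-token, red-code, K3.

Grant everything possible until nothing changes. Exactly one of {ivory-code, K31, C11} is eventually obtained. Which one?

ivory-code

Holding K3 and ivory-token grants violet-permit (Rule 1).
Holding K3 and violet-permit grants L34 (Rule 3).
Holding L34 grants gold-badge (Rule 7).
Holding gold-badge and ivory-token grants ivory-code (Rule 8).
K31 would need L34 and K16 (Rule 5), but K16 is never granted. No rule produces C11, and it is not given.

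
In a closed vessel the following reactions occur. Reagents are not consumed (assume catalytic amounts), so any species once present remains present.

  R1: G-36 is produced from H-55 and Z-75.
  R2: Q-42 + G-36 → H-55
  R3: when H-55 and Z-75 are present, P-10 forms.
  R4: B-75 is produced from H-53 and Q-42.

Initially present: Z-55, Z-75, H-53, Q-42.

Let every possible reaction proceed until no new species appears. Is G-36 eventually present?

No

G-36 would need H-55 and Z-75 (R1), but H-55 never forms.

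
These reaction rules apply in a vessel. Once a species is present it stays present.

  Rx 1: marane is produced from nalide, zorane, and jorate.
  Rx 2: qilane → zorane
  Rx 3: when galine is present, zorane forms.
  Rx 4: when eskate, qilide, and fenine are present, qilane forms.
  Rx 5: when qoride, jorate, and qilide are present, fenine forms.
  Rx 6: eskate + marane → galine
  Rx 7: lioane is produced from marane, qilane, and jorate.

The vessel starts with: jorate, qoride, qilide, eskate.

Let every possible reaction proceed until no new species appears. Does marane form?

marane would need nalide, zorane, and jorate (Rx 1), but nalide never forms.

No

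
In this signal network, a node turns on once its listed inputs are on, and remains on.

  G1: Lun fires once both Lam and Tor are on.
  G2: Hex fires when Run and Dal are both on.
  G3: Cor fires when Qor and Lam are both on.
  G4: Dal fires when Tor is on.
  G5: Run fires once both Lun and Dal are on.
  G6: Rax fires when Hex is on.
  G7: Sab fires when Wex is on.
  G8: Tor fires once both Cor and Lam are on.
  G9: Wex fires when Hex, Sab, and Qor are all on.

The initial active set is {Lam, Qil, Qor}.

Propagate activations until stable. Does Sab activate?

No

Sab would need Wex (G7), but Wex never turns on.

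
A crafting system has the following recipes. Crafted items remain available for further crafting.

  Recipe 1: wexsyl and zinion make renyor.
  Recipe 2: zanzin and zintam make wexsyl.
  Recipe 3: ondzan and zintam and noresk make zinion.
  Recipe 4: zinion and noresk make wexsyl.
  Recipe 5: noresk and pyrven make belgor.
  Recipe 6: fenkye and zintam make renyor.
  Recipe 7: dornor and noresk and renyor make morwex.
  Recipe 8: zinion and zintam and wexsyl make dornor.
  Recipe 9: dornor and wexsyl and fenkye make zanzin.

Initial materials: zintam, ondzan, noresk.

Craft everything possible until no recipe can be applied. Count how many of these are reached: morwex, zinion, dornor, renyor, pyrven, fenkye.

Using Recipe 3, ondzan, zintam, and noresk make zinion.
Using Recipe 4, zinion and noresk make wexsyl.
wexsyl and zinion → renyor (Recipe 1).
zinion and zintam and wexsyl → dornor (Recipe 8).
dornor and noresk and renyor → morwex (Recipe 7).
morwex: reached.
zinion: reached.
dornor: reached.
renyor: reached.
No rule produces pyrven, and it is not given.
No rule produces fenkye, and it is not given.
Reached: morwex, zinion, dornor, and renyor — 4 of the 6.

4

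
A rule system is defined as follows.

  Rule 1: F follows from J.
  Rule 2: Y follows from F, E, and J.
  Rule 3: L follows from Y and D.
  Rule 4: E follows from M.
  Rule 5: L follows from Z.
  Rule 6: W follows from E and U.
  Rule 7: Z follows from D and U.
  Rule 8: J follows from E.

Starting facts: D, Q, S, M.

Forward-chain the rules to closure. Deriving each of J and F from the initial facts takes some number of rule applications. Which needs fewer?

J

J: M holds, so E follows (Rule 4). From E, Rule 8 gives J. [2 rule applications]
F: From M, Rule 4 gives E. E holds, so J follows (Rule 8). J holds, so F follows (Rule 1). [3 rule applications]
J needs fewer.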